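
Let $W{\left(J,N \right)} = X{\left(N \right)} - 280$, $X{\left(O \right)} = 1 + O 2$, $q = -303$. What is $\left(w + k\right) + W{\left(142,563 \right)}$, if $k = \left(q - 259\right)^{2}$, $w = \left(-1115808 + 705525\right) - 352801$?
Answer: $-446393$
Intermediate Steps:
$X{\left(O \right)} = 1 + 2 O$
$W{\left(J,N \right)} = -279 + 2 N$ ($W{\left(J,N \right)} = \left(1 + 2 N\right) - 280 = -279 + 2 N$)
$w = -763084$ ($w = -410283 - 352801 = -763084$)
$k = 315844$ ($k = \left(-303 - 259\right)^{2} = \left(-562\right)^{2} = 315844$)
$\left(w + k\right) + W{\left(142,563 \right)} = \left(-763084 + 315844\right) + \left(-279 + 2 \cdot 563\right) = -447240 + \left(-279 + 1126\right) = -447240 + 847 = -446393$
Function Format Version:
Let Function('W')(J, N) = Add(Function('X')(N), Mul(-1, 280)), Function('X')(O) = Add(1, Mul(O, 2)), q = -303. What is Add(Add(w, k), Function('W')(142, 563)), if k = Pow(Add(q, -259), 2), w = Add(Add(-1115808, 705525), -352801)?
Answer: -446393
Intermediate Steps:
Function('X')(O) = Add(1, Mul(2, O))
Function('W')(J, N) = Add(-279, Mul(2, N)) (Function('W')(J, N) = Add(Add(1, Mul(2, N)), Mul(-1, 280)) = Add(Add(1, Mul(2, N)), -280) = Add(-279, Mul(2, N)))
w = -763084 (w = Add(-410283, -352801) = -763084)
k = 315844 (k = Pow(Add(-303, -259), 2) = Pow(-562, 2) = 315844)
Add(Add(w, k), Function('W')(142, 563)) = Add(Add(-763084, 315844), Add(-279, Mul(2, 563))) = Add(-447240, Add(-279, 1126)) = Add(-447240, 847) = -446393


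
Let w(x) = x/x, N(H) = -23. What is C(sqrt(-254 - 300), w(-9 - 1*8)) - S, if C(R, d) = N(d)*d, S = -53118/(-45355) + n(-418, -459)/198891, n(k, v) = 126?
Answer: -3461056141/143185735 ≈ -24.172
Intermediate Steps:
w(x) = 1
S = 167784236/143185735 (S = -53118/(-45355) + 126/198891 = -53118*(-1/45355) + 126*(1/198891) = 53118/45355 + 2/3157 = 167784236/143185735 ≈ 1.1718)
C(R, d) = -23*d
C(sqrt(-254 - 300), w(-9 - 1*8)) - S = -23*1 - 1*167784236/143185735 = -23 - 167784236/143185735 = -3461056141/143185735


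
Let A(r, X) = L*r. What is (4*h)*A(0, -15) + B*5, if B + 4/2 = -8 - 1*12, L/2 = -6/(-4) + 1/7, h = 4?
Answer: -110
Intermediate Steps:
L = 23/7 (L = 2*(-6/(-4) + 1/7) = 2*(-6*(-¼) + 1*(⅐)) = 2*(3/2 + ⅐) = 2*(23/14) = 23/7 ≈ 3.2857)
A(r, X) = 23*r/7
B = -22 (B = -2 + (-8 - 1*12) = -2 + (-8 - 12) = -2 - 20 = -22)
(4*h)*A(0, -15) + B*5 = (4*4)*((23/7)*0) - 22*5 = 16*0 - 110 = 0 - 110 = -110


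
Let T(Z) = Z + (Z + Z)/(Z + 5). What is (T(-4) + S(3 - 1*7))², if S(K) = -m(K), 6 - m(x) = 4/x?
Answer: 361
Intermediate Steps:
m(x) = 6 - 4/x
S(K) = -6 + 4/K (S(K) = -(6 - 4/K) = -6 + 4/K)
T(Z) = Z + 2*Z/(5 + Z) (T(Z) = Z + (2*Z)/(5 + Z) = Z + 2*Z/(5 + Z))
(T(-4) + S(3 - 1*7))² = (-4*(7 - 4)/(5 - 4) + (-6 + 4/(3 - 1*7)))² = (-4*3/1 + (-6 + 4/(3 - 7)))² = (-4*1*3 + (-6 + 4/(-4)))² = (-12 + (-6 + 4*(-¼)))² = (-12 + (-6 - 1))² = (-12 - 7)² = (-19)² = 361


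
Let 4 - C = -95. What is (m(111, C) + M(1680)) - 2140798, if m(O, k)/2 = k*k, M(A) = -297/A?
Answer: -1187869859/560 ≈ -2.1212e+6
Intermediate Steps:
C = 99 (C = 4 - 1*(-95) = 4 + 95 = 99)
m(O, k) = 2*k**2 (m(O, k) = 2*(k*k) = 2*k**2)
(m(111, C) + M(1680)) - 2140798 = (2*99**2 - 297/1680) - 2140798 = (2*9801 - 297*1/1680) - 2140798 = (19602 - 99/560) - 2140798 = 10977021/560 - 2140798 = -1187869859/560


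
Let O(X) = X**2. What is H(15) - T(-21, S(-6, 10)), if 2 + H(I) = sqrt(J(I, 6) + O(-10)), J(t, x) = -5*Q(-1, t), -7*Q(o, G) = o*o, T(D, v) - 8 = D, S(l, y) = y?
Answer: 11 + sqrt(4935)/7 ≈ 21.036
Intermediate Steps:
T(D, v) = 8 + D
Q(o, G) = -o**2/7 (Q(o, G) = -o*o/7 = -o**2/7)
J(t, x) = 5/7 (J(t, x) = -(-5)*(-1)**2/7 = -(-5)/7 = -5*(-1/7) = 5/7)
H(I) = -2 + sqrt(4935)/7 (H(I) = -2 + sqrt(5/7 + (-10)**2) = -2 + sqrt(5/7 + 100) = -2 + sqrt(705/7) = -2 + sqrt(4935)/7)
H(15) - T(-21, S(-6, 10)) = (-2 + sqrt(4935)/7) - (8 - 21) = (-2 + sqrt(4935)/7) - 1*(-13) = (-2 + sqrt(4935)/7) + 13 = 11 + sqrt(4935)/7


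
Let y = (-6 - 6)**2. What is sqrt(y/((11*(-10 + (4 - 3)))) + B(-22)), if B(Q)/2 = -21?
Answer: I*sqrt(5258)/11 ≈ 6.592*I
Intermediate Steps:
B(Q) = -42 (B(Q) = 2*(-21) = -42)
y = 144 (y = (-12)**2 = 144)
sqrt(y/((11*(-10 + (4 - 3)))) + B(-22)) = sqrt(144/((11*(-10 + (4 - 3)))) - 42) = sqrt(144/((11*(-10 + 1))) - 42) = sqrt(144/((11*(-9))) - 42) = sqrt(144/(-99) - 42) = sqrt(144*(-1/99) - 42) = sqrt(-16/11 - 42) = sqrt(-478/11) = I*sqrt(5258)/11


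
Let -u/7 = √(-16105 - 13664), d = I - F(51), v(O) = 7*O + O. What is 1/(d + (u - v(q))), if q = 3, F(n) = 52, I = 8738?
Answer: 8662/76488925 + 7*I*√29769/76488925 ≈ 0.00011325 + 1.579e-5*I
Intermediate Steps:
v(O) = 8*O
d = 8686 (d = 8738 - 1*52 = 8738 - 52 = 8686)
u = -7*I*√29769 (u = -7*√(-16105 - 13664) = -7*I*√29769 ≈ -1207.8*I)
1/(d + (u - v(q))) = 1/(8686 + (-7*I*√29769 - 8*3)) = 1/(8686 + (-7*I*√29769 - 1*24)) = 1/(8686 + (-7*I*√29769 - 24)) = 1/(8686 + (-24 - 7*I*√29769)) = 1/(8662 - 7*I*√29769)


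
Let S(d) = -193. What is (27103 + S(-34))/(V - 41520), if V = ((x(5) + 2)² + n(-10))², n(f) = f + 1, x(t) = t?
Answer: -2691/3992 ≈ -0.67410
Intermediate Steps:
n(f) = 1 + f
V = 1600 (V = ((5 + 2)² + (1 - 10))² = (7² - 9)² = (49 - 9)² = 40² = 1600)
(27103 + S(-34))/(V - 41520) = (27103 - 193)/(1600 - 41520) = 26910/(-39920) = 26910*(-1/39920) = -2691/3992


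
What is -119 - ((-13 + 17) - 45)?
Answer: -78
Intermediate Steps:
-119 - ((-13 + 17) - 45) = -119 - (4 - 45) = -119 - 1*(-41) = -119 + 41 = -78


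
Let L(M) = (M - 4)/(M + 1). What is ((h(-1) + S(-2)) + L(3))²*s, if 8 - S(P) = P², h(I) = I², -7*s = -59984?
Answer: 1353389/7 ≈ 1.9334e+5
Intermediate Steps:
s = 59984/7 (s = -⅐*(-59984) = 59984/7 ≈ 8569.1)
S(P) = 8 - P²
L(M) = (-4 + M)/(1 + M)
((h(-1) + S(-2)) + L(3))²*s = (((-1)² + (8 - 1*(-2)²)) + (-4 + 3)/(1 + 3))²*(59984/7) = ((1 + (8 - 1*4)) - 1/4)²*(59984/7) = ((1 + (8 - 4)) + (¼)*(-1))²*(59984/7) = ((1 + 4) - ¼)²*(59984/7) = (5 - ¼)²*(59984/7) = (19/4)²*(59984/7) = (361/16)*(59984/7) = 1353389/7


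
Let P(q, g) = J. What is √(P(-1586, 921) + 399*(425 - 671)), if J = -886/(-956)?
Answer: I*√22426406782/478 ≈ 313.29*I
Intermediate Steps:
J = 443/478 (J = -886*(-1/956) = 443/478 ≈ 0.92678)
P(q, g) = 443/478
√(P(-1586, 921) + 399*(425 - 671)) = √(443/478 + 399*(425 - 671)) = √(443/478 + 399*(-246)) = √(443/478 - 98154) = √(-46917169/478) = I*√22426406782/478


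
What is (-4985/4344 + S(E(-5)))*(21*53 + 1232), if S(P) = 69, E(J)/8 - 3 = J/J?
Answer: 691191095/4344 ≈ 1.5911e+5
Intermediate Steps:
E(J) = 32 (E(J) = 24 + 8*(J/J) = 24 + 8*1 = 24 + 8 = 32)
(-4985/4344 + S(E(-5)))*(21*53 + 1232) = (-4985/4344 + 69)*(21*53 + 1232) = (-4985*1/4344 + 69)*(1113 + 1232) = (-4985/4344 + 69)*2345 = (294751/4344)*2345 = 691191095/4344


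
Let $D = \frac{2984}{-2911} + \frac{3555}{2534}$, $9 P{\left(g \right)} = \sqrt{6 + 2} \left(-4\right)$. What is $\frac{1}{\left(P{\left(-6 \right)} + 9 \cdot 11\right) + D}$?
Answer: $\frac{437998090288931550}{43520340663949053097} + \frac{3917690544432672 \sqrt{2}}{43520340663949053097} \approx 0.010192$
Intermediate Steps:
$P{\left(g \right)} = - \frac{8 \sqrt{2}}{9}$ ($P{\left(g \right)} = \frac{\sqrt{6 + 2} \left(-4\right)}{9} = \frac{\sqrt{8} \left(-4\right)}{9} = \frac{2 \sqrt{2} \left(-4\right)}{9} = \frac{\left(-8\right) \sqrt{2}}{9} = - \frac{8 \sqrt{2}}{9}$)
$D = \frac{2787149}{7376474}$ ($D = 2984 \left(- \frac{1}{2911}\right) + 3555 \cdot \frac{1}{2534} = - \frac{2984}{2911} + \frac{3555}{2534} = \frac{2787149}{7376474} \approx 0.37784$)
$\frac{1}{\left(P{\left(-6 \right)} + 9 \cdot 11\right) + D} = \frac{1}{\left(- \frac{8 \sqrt{2}}{9} + 9 \cdot 11\right) + \frac{2787149}{7376474}} = \frac{1}{\left(- \frac{8 \sqrt{2}}{9} + 99\right) + \frac{2787149}{7376474}} = \frac{1}{\left(99 - \frac{8 \sqrt{2}}{9}\right) + \frac{2787149}{7376474}} = \frac{1}{\frac{733058075}{7376474} - \frac{8 \sqrt{2}}{9}}$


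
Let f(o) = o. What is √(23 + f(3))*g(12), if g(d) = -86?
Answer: -86*√26 ≈ -438.52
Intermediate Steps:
√(23 + f(3))*g(12) = √(23 + 3)*(-86) = √26*(-86) = -86*√26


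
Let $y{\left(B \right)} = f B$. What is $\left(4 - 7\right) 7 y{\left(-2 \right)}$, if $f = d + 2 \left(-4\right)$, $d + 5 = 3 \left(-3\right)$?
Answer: $-924$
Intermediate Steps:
$d = -14$ ($d = -5 + 3 \left(-3\right) = -5 - 9 = -14$)
$f = -22$ ($f = -14 + 2 \left(-4\right) = -14 - 8 = -22$)
$y{\left(B \right)} = - 22 B$
$\left(4 - 7\right) 7 y{\left(-2 \right)} = \left(4 - 7\right) 7 \left(\left(-22\right) \left(-2\right)\right) = \left(4 - 7\right) 7 \cdot 44 = \left(-3\right) 7 \cdot 44 = \left(-21\right) 44 = -924$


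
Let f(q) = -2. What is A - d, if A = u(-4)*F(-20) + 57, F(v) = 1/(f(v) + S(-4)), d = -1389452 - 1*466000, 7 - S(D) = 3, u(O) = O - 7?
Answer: 3711007/2 ≈ 1.8555e+6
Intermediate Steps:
u(O) = -7 + O
S(D) = 4 (S(D) = 7 - 1*3 = 7 - 3 = 4)
d = -1855452 (d = -1389452 - 466000 = -1855452)
F(v) = 1/2 (F(v) = 1/(-2 + 4) = 1/2)
A = 103/2 (A = (-7 - 4)*(1/2) + 57 = -11*1/2 + 57 = -11/2 + 57 = 103/2 ≈ 51.500)
A - d = 103/2 - 1*(-1855452) = 103/2 + 1855452 = 3711007/2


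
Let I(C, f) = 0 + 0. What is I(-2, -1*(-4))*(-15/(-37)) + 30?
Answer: 30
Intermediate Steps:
I(C, f) = 0
I(-2, -1*(-4))*(-15/(-37)) + 30 = 0*(-15/(-37)) + 30 = 0*(-15*(-1/37)) + 30 = 0*(15/37) + 30 = 0 + 30 = 30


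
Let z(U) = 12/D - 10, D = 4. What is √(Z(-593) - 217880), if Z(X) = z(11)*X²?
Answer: I*√2679423 ≈ 1636.9*I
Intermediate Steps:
z(U) = -7 (z(U) = 12/4 - 10 = 12*(¼) - 10 = 3 - 10 = -7)
Z(X) = -7*X²
√(Z(-593) - 217880) = √(-7*(-593)² - 217880) = √(-7*351649 - 217880) = √(-2461543 - 217880) = √(-2679423) = I*√2679423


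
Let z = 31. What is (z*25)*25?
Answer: 19375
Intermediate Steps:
(z*25)*25 = (31*25)*25 = 775*25 = 19375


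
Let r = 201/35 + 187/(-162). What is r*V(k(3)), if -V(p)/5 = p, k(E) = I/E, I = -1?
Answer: 26017/3402 ≈ 7.6476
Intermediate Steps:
k(E) = -1/E
V(p) = -5*p
r = 26017/5670 (r = 201*(1/35) + 187*(-1/162) = 201/35 - 187/162 = 26017/5670 ≈ 4.5885)
r*V(k(3)) = 26017*(-(-5)/3)/5670 = 26017*(-5*(-⅓))/5670 = (26017/5670)*(5/3) = 26017/3402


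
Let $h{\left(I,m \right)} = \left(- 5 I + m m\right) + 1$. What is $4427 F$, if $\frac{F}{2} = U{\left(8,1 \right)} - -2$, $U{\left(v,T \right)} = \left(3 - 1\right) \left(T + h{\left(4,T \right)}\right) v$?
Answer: $-2390580$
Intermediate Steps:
$h{\left(I,m \right)} = 1 + m^{2} - 5 I$ ($h{\left(I,m \right)} = \left(- 5 I + m^{2}\right) + 1 = \left(m^{2} - 5 I\right) + 1 = 1 + m^{2} - 5 I$)
$U{\left(v,T \right)} = v \left(-38 + 2 T + 2 T^{2}\right)$ ($U{\left(v,T \right)} = \left(3 - 1\right) \left(T + \left(1 + T^{2} - 20\right)\right) v = 2 \left(T + \left(1 + T^{2} - 20\right)\right) v = 2 \left(T + \left(-19 + T^{2}\right)\right) v = 2 \left(-19 + T + T^{2}\right) v = \left(-38 + 2 T + 2 T^{2}\right) v = v \left(-38 + 2 T + 2 T^{2}\right)$)
$F = -540$ ($F = 2 \left(2 \cdot 8 \left(-19 + 1 + 1^{2}\right) - -2\right) = 2 \left(2 \cdot 8 \left(-19 + 1 + 1\right) + 2\right) = 2 \left(2 \cdot 8 \left(-17\right) + 2\right) = 2 \left(-272 + 2\right) = 2 \left(-270\right) = -540$)
$4427 F = 4427 \left(-540\right) = -2390580$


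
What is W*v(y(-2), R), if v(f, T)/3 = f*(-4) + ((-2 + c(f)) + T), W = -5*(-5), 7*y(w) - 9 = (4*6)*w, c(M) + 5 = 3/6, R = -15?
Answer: 825/14 ≈ 58.929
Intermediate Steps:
c(M) = -9/2 (c(M) = -5 + 3/6 = -5 + 3*(1/6) = -5 + 1/2 = -9/2)
y(w) = 9/7 + 24*w/7 (y(w) = 9/7 + ((4*6)*w)/7 = 9/7 + (24*w)/7 = 9/7 + 24*w/7)
W = 25
v(f, T) = -39/2 - 12*f + 3*T (v(f, T) = 3*(f*(-4) + ((-2 - 9/2) + T)) = 3*(-4*f + (-13/2 + T)) = 3*(-13/2 + T - 4*f) = -39/2 - 12*f + 3*T)
W*v(y(-2), R) = 25*(-39/2 - 12*(9/7 + (24/7)*(-2)) + 3*(-15)) = 25*(-39/2 - 12*(9/7 - 48/7) - 45) = 25*(-39/2 - 12*(-39/7) - 45) = 25*(-39/2 + 468/7 - 45) = 25*(33/14) = 825/14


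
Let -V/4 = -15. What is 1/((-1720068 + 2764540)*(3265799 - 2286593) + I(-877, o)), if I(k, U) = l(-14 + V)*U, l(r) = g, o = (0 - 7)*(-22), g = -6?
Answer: 1/1022753248308 ≈ 9.7775e-13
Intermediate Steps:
V = 60 (V = -4*(-15) = 60)
o = 154 (o = -7*(-22) = 154)
l(r) = -6
I(k, U) = -6*U
1/((-1720068 + 2764540)*(3265799 - 2286593) + I(-877, o)) = 1/((-1720068 + 2764540)*(3265799 - 2286593) - 6*154) = 1/(1044472*979206 - 924) = 1/(1022753249232 - 924) = 1/1022753248308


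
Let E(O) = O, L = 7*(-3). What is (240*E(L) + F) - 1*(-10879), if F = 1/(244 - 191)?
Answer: 309468/53 ≈ 5839.0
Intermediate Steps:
F = 1/53 ≈ 0.018868
L = -21
(240*E(L) + F) - 1*(-10879) = (240*(-21) + 1/53) - 1*(-10879) = (-5040 + 1/53) + 10879 = -267119/53 + 10879 = 309468/53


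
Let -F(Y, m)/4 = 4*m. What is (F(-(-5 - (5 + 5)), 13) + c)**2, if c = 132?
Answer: 5776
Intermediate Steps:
F(Y, m) = -16*m
(F(-(-5 - (5 + 5)), 13) + c)**2 = (-16*13 + 132)**2 = (-208 + 132)**2 = (-76)**2 = 5776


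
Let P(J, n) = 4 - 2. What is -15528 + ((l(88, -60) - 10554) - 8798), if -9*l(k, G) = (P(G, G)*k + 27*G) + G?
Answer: -312416/9 ≈ -34713.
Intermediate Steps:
P(J, n) = 2
l(k, G) = -28*G/9 - 2*k/9 (l(k, G) = -((2*k + 27*G) + G)/9 = -(2*k + 28*G)/9 = -28*G/9 - 2*k/9)
-15528 + ((l(88, -60) - 10554) - 8798) = -15528 + (((-28/9*(-60) - 2/9*88) - 10554) - 8798) = -15528 + (((560/3 - 176/9) - 10554) - 8798) = -15528 + ((1504/9 - 10554) - 8798) = -15528 + (-93482/9 - 8798) = -15528 - 172664/9 = -312416/9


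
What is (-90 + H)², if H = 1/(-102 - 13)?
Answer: 107143201/13225 ≈ 8101.6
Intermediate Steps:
H = -1/115 (H = 1/(-115) = -1/115 ≈ -0.0086956)
(-90 + H)² = (-90 - 1/115)² = (-10351/115)² = 107143201/13225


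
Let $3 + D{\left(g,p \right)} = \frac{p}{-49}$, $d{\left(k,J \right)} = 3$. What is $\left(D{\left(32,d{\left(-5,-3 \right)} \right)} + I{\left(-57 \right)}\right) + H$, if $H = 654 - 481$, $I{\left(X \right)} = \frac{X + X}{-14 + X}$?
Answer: $\frac{596803}{3479} \approx 171.54$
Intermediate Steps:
$I{\left(X \right)} = \frac{2 X}{-14 + X}$
$D{\left(g,p \right)} = -3 - \frac{p}{49}$ ($D{\left(g,p \right)} = -3 + \frac{p}{-49} = -3 + p \left(- \frac{1}{49}\right) = -3 - \frac{p}{49}$)
$H = 173$ ($H = 654 - 481 = 173$)
$\left(D{\left(32,d{\left(-5,-3 \right)} \right)} + I{\left(-57 \right)}\right) + H = \left(\left(-3 - \frac{3}{49}\right) + 2 \left(-57\right) \frac{1}{-14 - 57}\right) + 173 = \left(\left(-3 - \frac{3}{49}\right) + 2 \left(-57\right) \frac{1}{-71}\right) + 173 = \left(- \frac{150}{49} + 2 \left(-57\right) \left(- \frac{1}{71}\right)\right) + 173 = \left(- \frac{150}{49} + \frac{114}{71}\right) + 173 = - \frac{5064}{3479} + 173 = \frac{596803}{3479}$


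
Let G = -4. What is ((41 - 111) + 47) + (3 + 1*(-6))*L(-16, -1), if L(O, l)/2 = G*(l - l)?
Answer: -23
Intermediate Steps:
L(O, l) = 0 (L(O, l) = 2*(-4*(l - l)) = 2*(-4*0) = 2*0 = 0)
((41 - 111) + 47) + (3 + 1*(-6))*L(-16, -1) = ((41 - 111) + 47) + (3 + 1*(-6))*0 = (-70 + 47) + (3 - 6)*0 = -23 - 3*0 = -23 + 0 = -23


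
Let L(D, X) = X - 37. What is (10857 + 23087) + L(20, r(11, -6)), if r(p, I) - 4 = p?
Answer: 33922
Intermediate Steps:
r(p, I) = 4 + p
L(D, X) = -37 + X
(10857 + 23087) + L(20, r(11, -6)) = (10857 + 23087) + (-37 + (4 + 11)) = 33944 + (-37 + 15) = 33944 - 22 = 33922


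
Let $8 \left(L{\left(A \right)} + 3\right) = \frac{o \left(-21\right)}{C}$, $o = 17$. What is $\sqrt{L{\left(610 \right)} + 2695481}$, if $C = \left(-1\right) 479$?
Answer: $\frac{\sqrt{9895251026774}}{1916} \approx 1641.8$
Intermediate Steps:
$C = -479$
$L{\left(A \right)} = - \frac{11139}{3832}$ ($L{\left(A \right)} = -3 + \frac{17 \left(-21\right) \frac{1}{-479}}{8} = -3 + \frac{\left(-357\right) \left(- \frac{1}{479}\right)}{8} = -3 + \frac{1}{8} \cdot \frac{357}{479} = -3 + \frac{357}{3832} = - \frac{11139}{3832}$)
$\sqrt{L{\left(610 \right)} + 2695481} = \sqrt{- \frac{11139}{3832} + 2695481} = \sqrt{\frac{10329072053}{3832}} = \frac{\sqrt{9895251026774}}{1916}$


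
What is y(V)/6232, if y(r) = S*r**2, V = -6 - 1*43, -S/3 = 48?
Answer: -43218/779 ≈ -55.479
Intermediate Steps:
S = -144 (S = -3*48 = -144)
V = -49 (V = -6 - 43 = -49)
y(r) = -144*r**2
y(V)/6232 = -144*(-49)**2/6232 = -144*2401*(1/6232) = -345744*1/6232 = -43218/779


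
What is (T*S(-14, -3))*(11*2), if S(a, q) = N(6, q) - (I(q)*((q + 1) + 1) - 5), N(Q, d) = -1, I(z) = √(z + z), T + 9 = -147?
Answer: -13728 - 3432*I*√6 ≈ -13728.0 - 8406.7*I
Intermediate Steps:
T = -156 (T = -9 - 147 = -156)
I(z) = √2*√z (I(z) = √(2*z) = √2*√z)
S(a, q) = 4 - √2*√q*(2 + q) (S(a, q) = -1 - ((√2*√q)*((q + 1) + 1) - 5) = -1 - ((√2*√q)*((1 + q) + 1) - 5) = -1 - ((√2*√q)*(2 + q) - 5) = -1 - (√2*√q*(2 + q) - 5) = -1 - (-5 + √2*√q*(2 + q)) = -1 + (5 - √2*√q*(2 + q)) = 4 - √2*√q*(2 + q))
(T*S(-14, -3))*(11*2) = (-156*(4 - √2*(-3)^(3/2) - 2*√2*√(-3)))*(11*2) = -156*(4 - √2*(-3*I*√3) - 2*√2*I*√3)*22 = -156*(4 + 3*I*√6 - 2*I*√6)*22 = -156*(4 + I*√6)*22 = (-624 - 156*I*√6)*22 = -13728 - 3432*I*√6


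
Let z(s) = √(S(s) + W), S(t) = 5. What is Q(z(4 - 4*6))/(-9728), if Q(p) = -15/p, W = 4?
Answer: 5/9728 ≈ 0.00051398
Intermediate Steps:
z(s) = 3 (z(s) = √(5 + 4) = √9 = 3)
Q(z(4 - 4*6))/(-9728) = -15/3/(-9728) = -15*⅓*(-1/9728) = -5*(-1/9728) = 5/9728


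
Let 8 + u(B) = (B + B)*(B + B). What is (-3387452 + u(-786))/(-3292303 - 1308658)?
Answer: 916276/4600961 ≈ 0.19915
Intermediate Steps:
u(B) = -8 + 4*B² (u(B) = -8 + (B + B)*(B + B) = -8 + (2*B)*(2*B) = -8 + 4*B²)
(-3387452 + u(-786))/(-3292303 - 1308658) = (-3387452 + (-8 + 4*(-786)²))/(-3292303 - 1308658) = (-3387452 + (-8 + 4*617796))/(-4600961) = (-3387452 + (-8 + 2471184))*(-1/4600961) = (-3387452 + 2471176)*(-1/4600961) = -916276*(-1/4600961) = 916276/4600961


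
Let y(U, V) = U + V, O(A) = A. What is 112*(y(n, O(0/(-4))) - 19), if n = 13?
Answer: -672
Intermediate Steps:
112*(y(n, O(0/(-4))) - 19) = 112*((13 + 0/(-4)) - 19) = 112*((13 + 0*(-¼)) - 19) = 112*((13 + 0) - 19) = 112*(13 - 19) = 112*(-6) = -672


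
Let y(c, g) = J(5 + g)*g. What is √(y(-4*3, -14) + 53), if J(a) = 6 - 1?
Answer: I*√17 ≈ 4.1231*I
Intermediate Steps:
J(a) = 5
y(c, g) = 5*g
√(y(-4*3, -14) + 53) = √(5*(-14) + 53) = √(-70 + 53) = √(-17) = I*√17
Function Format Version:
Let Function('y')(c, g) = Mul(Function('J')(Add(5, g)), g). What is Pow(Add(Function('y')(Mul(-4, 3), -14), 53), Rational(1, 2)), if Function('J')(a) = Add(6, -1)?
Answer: Mul(I, Pow(17, Rational(1, 2))) ≈ Mul(4.1231, I)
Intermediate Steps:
Function('J')(a) = 5
Function('y')(c, g) = Mul(5, g)
Pow(Add(Function('y')(Mul(-4, 3), -14), 53), Rational(1, 2)) = Pow(Add(Mul(5, -14), 53), Rational(1, 2)) = Pow(Add(-70, 53), Rational(1, 2)) = Pow(-17, Rational(1, 2)) = Mul(I, Pow(17, Rational(1, 2)))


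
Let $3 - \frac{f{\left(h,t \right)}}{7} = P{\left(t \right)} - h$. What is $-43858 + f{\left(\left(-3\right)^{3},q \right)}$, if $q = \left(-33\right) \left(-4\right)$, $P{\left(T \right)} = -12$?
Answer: $-43942$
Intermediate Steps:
$q = 132$
$f{\left(h,t \right)} = 105 + 7 h$ ($f{\left(h,t \right)} = 21 - 7 \left(-12 - h\right) = 21 + \left(84 + 7 h\right) = 105 + 7 h$)
$-43858 + f{\left(\left(-3\right)^{3},q \right)} = -43858 + \left(105 + 7 \left(-3\right)^{3}\right) = -43858 + \left(105 + 7 \left(-27\right)\right) = -43858 + \left(105 - 189\right) = -43858 - 84 = -43942$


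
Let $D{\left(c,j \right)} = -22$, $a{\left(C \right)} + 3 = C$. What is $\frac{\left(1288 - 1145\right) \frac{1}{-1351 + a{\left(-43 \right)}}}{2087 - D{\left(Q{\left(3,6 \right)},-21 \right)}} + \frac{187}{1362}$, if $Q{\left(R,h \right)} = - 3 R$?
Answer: $\frac{5563215}{40533574} \approx 0.13725$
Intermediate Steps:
$a{\left(C \right)} = -3 + C$
$\frac{\left(1288 - 1145\right) \frac{1}{-1351 + a{\left(-43 \right)}}}{2087 - D{\left(Q{\left(3,6 \right)},-21 \right)}} + \frac{187}{1362} = \frac{\left(1288 - 1145\right) \frac{1}{-1351 - 46}}{2087 - -22} + \frac{187}{1362} = \frac{143 \frac{1}{-1351 - 46}}{2087 + 22} + 187 \cdot \frac{1}{1362} = \frac{143 \frac{1}{-1397}}{2109} + \frac{187}{1362} = 143 \left(- \frac{1}{1397}\right) \frac{1}{2109} + \frac{187}{1362} = \left(- \frac{13}{127}\right) \frac{1}{2109} + \frac{187}{1362} = - \frac{13}{267843} + \frac{187}{1362} = \frac{5563215}{40533574}$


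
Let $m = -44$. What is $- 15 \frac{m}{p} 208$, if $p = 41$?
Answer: $\frac{137280}{41} \approx 3348.3$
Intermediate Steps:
$- 15 \frac{m}{p} 208 = - 15 - \frac{44}{41} \cdot 208 = - 15 \left(-44\right) \frac{1}{41} \cdot 208 = - 15 \left(\left(- \frac{44}{41}\right) 208\right) = \left(-15\right) \left(- \frac{9152}{41}\right) = \frac{137280}{41}$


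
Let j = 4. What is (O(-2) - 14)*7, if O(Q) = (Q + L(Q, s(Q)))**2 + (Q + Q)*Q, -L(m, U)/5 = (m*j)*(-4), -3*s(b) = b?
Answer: 183666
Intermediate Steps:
s(b) = -b/3
L(m, U) = 80*m (L(m, U) = -5*m*4*(-4) = -5*4*m*(-4) = -(-80)*m = 80*m)
O(Q) = 6563*Q**2 (O(Q) = (Q + 80*Q)**2 + (Q + Q)*Q = (81*Q)**2 + (2*Q)*Q = 6561*Q**2 + 2*Q**2 = 6563*Q**2)
(O(-2) - 14)*7 = (6563*(-2)**2 - 14)*7 = (6563*4 - 14)*7 = (26252 - 14)*7 = 26238*7 = 183666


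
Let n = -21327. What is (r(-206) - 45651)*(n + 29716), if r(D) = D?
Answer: -384694373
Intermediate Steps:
(r(-206) - 45651)*(n + 29716) = (-206 - 45651)*(-21327 + 29716) = -45857*8389 = -384694373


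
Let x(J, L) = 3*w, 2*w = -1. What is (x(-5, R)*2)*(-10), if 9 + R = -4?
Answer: 30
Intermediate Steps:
w = -½ (w = (½)*(-1) = -½ ≈ -0.50000)
R = -13 (R = -9 - 4 = -13)
x(J, L) = -3/2 (x(J, L) = 3*(-½) = -3/2)
(x(-5, R)*2)*(-10) = -3/2*2*(-10) = -3*(-10) = 30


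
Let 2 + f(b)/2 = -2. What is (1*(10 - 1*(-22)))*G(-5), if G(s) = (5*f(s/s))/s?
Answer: 256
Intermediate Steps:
f(b) = -8 (f(b) = -4 + 2*(-2) = -4 - 4 = -8)
G(s) = -40/s (G(s) = (5*(-8))/s = -40/s)
(1*(10 - 1*(-22)))*G(-5) = (1*(10 - 1*(-22)))*(-40/(-5)) = (1*(10 + 22))*(-40*(-⅕)) = (1*32)*8 = 32*8 = 256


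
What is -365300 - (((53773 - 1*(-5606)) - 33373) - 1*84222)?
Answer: -307084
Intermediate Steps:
-365300 - (((53773 - 1*(-5606)) - 33373) - 1*84222) = -365300 - (((53773 + 5606) - 33373) - 84222) = -365300 - ((59379 - 33373) - 84222) = -365300 - (26006 - 84222) = -365300 - 1*(-58216) = -365300 + 58216 = -307084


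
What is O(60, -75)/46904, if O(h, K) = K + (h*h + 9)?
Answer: 1767/23452 ≈ 0.075345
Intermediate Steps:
O(h, K) = 9 + K + h**2 (O(h, K) = K + (h**2 + 9) = K + (9 + h**2) = 9 + K + h**2)
O(60, -75)/46904 = (9 - 75 + 60**2)/46904 = (9 - 75 + 3600)*(1/46904) = 3534*(1/46904) = 1767/23452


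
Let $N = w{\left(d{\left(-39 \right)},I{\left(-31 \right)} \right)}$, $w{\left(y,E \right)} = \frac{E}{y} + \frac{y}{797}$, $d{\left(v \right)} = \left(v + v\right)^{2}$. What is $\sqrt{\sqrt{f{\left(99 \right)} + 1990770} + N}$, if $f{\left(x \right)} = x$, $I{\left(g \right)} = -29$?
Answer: $\frac{\sqrt{29482578571 + 3864611556 \sqrt{1990869}}}{62166} \approx 37.664$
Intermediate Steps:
$d{\left(v \right)} = 4 v^{2}$ ($d{\left(v \right)} = \left(2 v\right)^{2} = 4 v^{2}$)
$w{\left(y,E \right)} = \frac{y}{797} + \frac{E}{y}$ ($w{\left(y,E \right)} = \frac{E}{y} + y \frac{1}{797} = \frac{E}{y} + \frac{y}{797} = \frac{y}{797} + \frac{E}{y}$)
$N = \frac{36991943}{4848948}$ ($N = \frac{4 \left(-39\right)^{2}}{797} - \frac{29}{4 \left(-39\right)^{2}} = \frac{4 \cdot 1521}{797} - \frac{29}{4 \cdot 1521} = \frac{1}{797} \cdot 6084 - \frac{29}{6084} = \frac{6084}{797} - \frac{29}{6084} = \frac{36991943}{4848948} \approx 7.6289$)
$\sqrt{\sqrt{f{\left(99 \right)} + 1990770} + N} = \sqrt{\sqrt{99 + 1990770} + \frac{36991943}{4848948}} = \sqrt{\sqrt{1990869} + \frac{36991943}{4848948}} = \sqrt{\frac{36991943}{4848948} + \sqrt{1990869}}$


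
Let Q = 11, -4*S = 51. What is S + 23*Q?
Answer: 961/4 ≈ 240.25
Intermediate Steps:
S = -51/4 (S = -¼*51 = -51/4 ≈ -12.750)
S + 23*Q = -51/4 + 23*11 = -51/4 + 253 = 961/4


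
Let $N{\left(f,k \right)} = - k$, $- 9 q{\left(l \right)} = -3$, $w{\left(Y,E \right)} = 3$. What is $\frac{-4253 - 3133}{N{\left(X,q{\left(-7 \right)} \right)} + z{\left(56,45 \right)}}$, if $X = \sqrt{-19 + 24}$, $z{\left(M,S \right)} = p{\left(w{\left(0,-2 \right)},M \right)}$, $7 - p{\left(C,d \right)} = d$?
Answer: $\frac{11079}{74} \approx 149.72$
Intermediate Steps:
$q{\left(l \right)} = \frac{1}{3}$ ($q{\left(l \right)} = \left(- \frac{1}{9}\right) \left(-3\right) = \frac{1}{3}$)
$p{\left(C,d \right)} = 7 - d$
$z{\left(M,S \right)} = 7 - M$
$X = \sqrt{5} \approx 2.2361$
$\frac{-4253 - 3133}{N{\left(X,q{\left(-7 \right)} \right)} + z{\left(56,45 \right)}} = \frac{-4253 - 3133}{\left(-1\right) \frac{1}{3} + \left(7 - 56\right)} = - \frac{7386}{- \frac{1}{3} + \left(7 - 56\right)} = - \frac{7386}{- \frac{1}{3} - 49} = - \frac{7386}{- \frac{148}{3}} = \left(-7386\right) \left(- \frac{3}{148}\right) = \frac{11079}{74}$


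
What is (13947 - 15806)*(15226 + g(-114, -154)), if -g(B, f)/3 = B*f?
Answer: 69604678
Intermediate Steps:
g(B, f) = -3*B*f
(13947 - 15806)*(15226 + g(-114, -154)) = (13947 - 15806)*(15226 - 3*(-114)*(-154)) = -1859*(15226 - 52668) = -1859*(-37442) = 69604678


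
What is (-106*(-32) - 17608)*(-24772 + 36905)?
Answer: -172482728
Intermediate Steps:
(-106*(-32) - 17608)*(-24772 + 36905) = (3392 - 17608)*12133 = -14216*12133 = -172482728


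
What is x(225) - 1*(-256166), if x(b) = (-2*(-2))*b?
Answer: 257066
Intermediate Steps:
x(b) = 4*b
x(225) - 1*(-256166) = 4*225 - 1*(-256166) = 900 + 256166 = 257066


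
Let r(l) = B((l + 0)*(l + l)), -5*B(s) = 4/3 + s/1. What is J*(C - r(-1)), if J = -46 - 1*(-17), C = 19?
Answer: -1711/3 ≈ -570.33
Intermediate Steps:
J = -29 (J = -46 + 17 = -29)
B(s) = -4/15 - s/5 (B(s) = -(4/3 + s/1)/5 = -(4*(⅓) + s*1)/5 = -(4/3 + s)/5 = -4/15 - s/5)
r(l) = -4/15 - 2*l²/5 (r(l) = -4/15 - (l + 0)*(l + l)/5 = -4/15 - l*2*l/5 = -4/15 - 2*l²/5)
J*(C - r(-1)) = -29*(19 - (-4/15 - ⅖*(-1)²)) = -29*(19 - (-4/15 - ⅖*1)) = -29*(19 - (-4/15 - ⅖)) = -29*(19 - 1*(-⅔)) = -29*(19 + ⅔) = -29*59/3 = -1711/3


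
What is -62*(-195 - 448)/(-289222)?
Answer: -19933/144611 ≈ -0.13784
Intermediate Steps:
-62*(-195 - 448)/(-289222) = -62*(-643)*(-1/289222) = 39866*(-1/289222) = -19933/144611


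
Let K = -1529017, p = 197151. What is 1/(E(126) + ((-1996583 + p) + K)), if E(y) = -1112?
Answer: -1/3329561 ≈ -3.0034e-7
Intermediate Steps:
1/(E(126) + ((-1996583 + p) + K)) = 1/(-1112 + ((-1996583 + 197151) - 1529017)) = 1/(-1112 + (-1799432 - 1529017)) = 1/(-1112 - 3328449) = 1/(-3329561) = -1/3329561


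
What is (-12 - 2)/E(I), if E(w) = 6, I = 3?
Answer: -7/3 ≈ -2.3333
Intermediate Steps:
(-12 - 2)/E(I) = (-12 - 2)/6 = -14*⅙ = -7/3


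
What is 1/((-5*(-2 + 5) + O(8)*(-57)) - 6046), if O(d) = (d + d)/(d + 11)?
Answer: -1/6109 ≈ -0.00016369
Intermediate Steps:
O(d) = 2*d/(11 + d) (O(d) = (2*d)/(11 + d) = 2*d/(11 + d))
1/((-5*(-2 + 5) + O(8)*(-57)) - 6046) = 1/((-5*(-2 + 5) + (2*8/(11 + 8))*(-57)) - 6046) = 1/((-5*3 + (2*8/19)*(-57)) - 6046) = 1/((-15 + (2*8*(1/19))*(-57)) - 6046) = 1/((-15 + (16/19)*(-57)) - 6046) = 1/((-15 - 48) - 6046) = 1/(-63 - 6046) = 1/(-6109) = -1/6109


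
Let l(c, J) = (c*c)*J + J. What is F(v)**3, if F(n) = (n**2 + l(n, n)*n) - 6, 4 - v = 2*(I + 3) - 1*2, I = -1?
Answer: 5832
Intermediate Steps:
l(c, J) = J + J*c**2 (l(c, J) = c**2*J + J = J*c**2 + J = J + J*c**2)
v = 2 (v = 4 - (2*(-1 + 3) - 1*2) = 4 - (2*2 - 2) = 4 - (4 - 2) = 4 - 1*2 = 4 - 2 = 2)
F(n) = -6 + n**2 + n**2*(1 + n**2) (F(n) = (n**2 + (n*(1 + n**2))*n) - 6 = (n**2 + n**2*(1 + n**2)) - 6 = -6 + n**2 + n**2*(1 + n**2))
F(v)**3 = (-6 + 2**4 + 2*2**2)**3 = (-6 + 16 + 2*4)**3 = (-6 + 16 + 8)**3 = 18**3 = 5832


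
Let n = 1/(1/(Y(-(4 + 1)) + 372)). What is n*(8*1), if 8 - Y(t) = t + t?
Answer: 3120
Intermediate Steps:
Y(t) = 8 - 2*t (Y(t) = 8 - (t + t) = 8 - 2*t)
n = 390 (n = 1/(1/((8 - (-2)*(4 + 1)) + 372)) = 1/(1/((8 - (-2)*5) + 372)) = 1/(1/((8 - 2*(-5)) + 372)) = 1/(1/((8 + 10) + 372)) = 1/(1/(18 + 372)) = 1/(1/390) = 390)
n*(8*1) = 390*(8*1) = 390*8 = 3120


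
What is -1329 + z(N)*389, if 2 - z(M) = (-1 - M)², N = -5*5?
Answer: -224615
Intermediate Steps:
N = -25
z(M) = 2 - (-1 - M)²
-1329 + z(N)*389 = -1329 + (2 - (1 - 25)²)*389 = -1329 + (2 - 1*(-24)²)*389 = -1329 + (2 - 1*576)*389 = -1329 + (2 - 576)*389 = -1329 - 574*389 = -1329 - 223286 = -224615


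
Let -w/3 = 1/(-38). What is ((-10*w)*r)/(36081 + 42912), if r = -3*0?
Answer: 0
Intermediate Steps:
w = 3/38 (w = -3/(-38) = -3*(-1/38) = 3/38 ≈ 0.078947)
r = 0
((-10*w)*r)/(36081 + 42912) = (-10*3/38*0)/(36081 + 42912) = -15/19*0/78993 = 0*(1/78993) = 0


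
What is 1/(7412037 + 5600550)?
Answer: 1/13012587 ≈ 7.6849e-8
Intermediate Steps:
1/(7412037 + 5600550) = 1/13012587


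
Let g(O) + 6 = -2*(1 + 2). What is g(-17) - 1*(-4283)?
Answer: 4271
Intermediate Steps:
g(O) = -12 (g(O) = -6 - 2*(1 + 2) = -6 - 2*3 = -6 - 6 = -12)
g(-17) - 1*(-4283) = -12 - 1*(-4283) = -12 + 4283 = 4271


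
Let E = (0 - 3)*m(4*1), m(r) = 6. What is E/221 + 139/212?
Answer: 26903/46852 ≈ 0.57421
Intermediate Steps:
E = -18 (E = (0 - 3)*6 = -3*6 = -18)
E/221 + 139/212 = -18/221 + 139/212 = 26903/46852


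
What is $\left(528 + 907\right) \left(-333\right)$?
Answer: $-477855$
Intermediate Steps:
$\left(528 + 907\right) \left(-333\right) = 1435 \left(-333\right) = -477855$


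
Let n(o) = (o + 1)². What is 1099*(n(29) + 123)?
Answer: 1124277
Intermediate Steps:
n(o) = (1 + o)²
1099*(n(29) + 123) = 1099*((1 + 29)² + 123) = 1099*(30² + 123) = 1099*(900 + 123) = 1099*1023 = 1124277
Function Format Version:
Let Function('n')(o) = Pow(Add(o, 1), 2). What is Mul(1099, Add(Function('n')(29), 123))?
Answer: 1124277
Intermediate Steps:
Function('n')(o) = Pow(Add(1, o), 2)
Mul(1099, Add(Function('n')(29), 123)) = Mul(1099, Add(Pow(Add(1, 29), 2), 123)) = Mul(1099, Add(Pow(30, 2), 123)) = Mul(1099, Add(900, 123)) = Mul(1099, 1023) = 1124277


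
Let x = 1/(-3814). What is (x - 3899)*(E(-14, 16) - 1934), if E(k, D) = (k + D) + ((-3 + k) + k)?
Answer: 29191354881/3814 ≈ 7.6537e+6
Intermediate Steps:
E(k, D) = -3 + D + 3*k (E(k, D) = (D + k) + (-3 + 2*k) = -3 + D + 3*k)
x = -1/3814 ≈ -0.00026219
(x - 3899)*(E(-14, 16) - 1934) = (-1/3814 - 3899)*((-3 + 16 + 3*(-14)) - 1934) = -14870787*((-3 + 16 - 42) - 1934)/3814 = -14870787*(-29 - 1934)/3814 = -14870787/3814*(-1963) = 29191354881/3814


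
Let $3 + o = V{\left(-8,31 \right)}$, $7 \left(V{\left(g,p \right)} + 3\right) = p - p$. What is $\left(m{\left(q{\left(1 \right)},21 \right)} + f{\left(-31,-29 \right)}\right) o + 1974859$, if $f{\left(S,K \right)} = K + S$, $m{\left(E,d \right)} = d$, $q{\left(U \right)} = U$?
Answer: $1975093$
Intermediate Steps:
$V{\left(g,p \right)} = -3$ ($V{\left(g,p \right)} = -3 + \frac{p - p}{7} = -3 + \frac{1}{7} \cdot 0 = -3 + 0 = -3$)
$o = -6$ ($o = -3 - 3 = -6$)
$\left(m{\left(q{\left(1 \right)},21 \right)} + f{\left(-31,-29 \right)}\right) o + 1974859 = \left(21 - 60\right) \left(-6\right) + 1974859 = \left(-39\right) \left(-6\right) + 1974859 = 234 + 1974859 = 1975093$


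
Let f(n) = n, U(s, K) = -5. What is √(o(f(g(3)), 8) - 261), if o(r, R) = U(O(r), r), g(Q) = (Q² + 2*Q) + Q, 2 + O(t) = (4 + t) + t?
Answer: I*√266 ≈ 16.31*I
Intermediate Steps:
O(t) = 2 + 2*t (O(t) = -2 + ((4 + t) + t) = -2 + (4 + 2*t) = 2 + 2*t)
g(Q) = Q² + 3*Q
o(r, R) = -5
√(o(f(g(3)), 8) - 261) = √(-5 - 261) = √(-266) = I*√266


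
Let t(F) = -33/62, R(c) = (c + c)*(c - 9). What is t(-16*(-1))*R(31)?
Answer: -726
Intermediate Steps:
R(c) = 2*c*(-9 + c) (R(c) = (2*c)*(-9 + c) = 2*c*(-9 + c))
t(F) = -33/62 (t(F) = -33*1/62 = -33/62)
t(-16*(-1))*R(31) = -33*31*(-9 + 31)/31 = -33*31*22/31 = -33/62*1364 = -726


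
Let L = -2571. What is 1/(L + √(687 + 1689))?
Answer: -857/2202555 - 2*√66/2202555 ≈ -0.00039647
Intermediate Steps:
1/(L + √(687 + 1689)) = 1/(-2571 + √(687 + 1689)) = 1/(-2571 + √2376) = 1/(-2571 + 6*√66)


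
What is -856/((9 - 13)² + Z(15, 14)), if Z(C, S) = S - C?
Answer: -856/15 ≈ -57.067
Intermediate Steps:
-856/((9 - 13)² + Z(15, 14)) = -856/((9 - 13)² + (14 - 1*15)) = -856/((-4)² + (14 - 15)) = -856/(16 - 1) = -856/15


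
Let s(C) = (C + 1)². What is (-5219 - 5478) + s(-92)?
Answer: -2416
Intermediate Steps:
s(C) = (1 + C)²
(-5219 - 5478) + s(-92) = (-5219 - 5478) + (1 - 92)² = -10697 + (-91)² = -10697 + 8281 = -2416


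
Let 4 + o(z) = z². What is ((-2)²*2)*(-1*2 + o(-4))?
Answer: 80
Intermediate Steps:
o(z) = -4 + z²
((-2)²*2)*(-1*2 + o(-4)) = ((-2)²*2)*(-1*2 + (-4 + (-4)²)) = (4*2)*(-2 + (-4 + 16)) = 8*(-2 + 12) = 8*10 = 80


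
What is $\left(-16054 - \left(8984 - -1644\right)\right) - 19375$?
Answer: $-46057$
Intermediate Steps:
$\left(-16054 - \left(8984 - -1644\right)\right) - 19375 = \left(-16054 - \left(8984 + 1644\right)\right) - 19375 = \left(-16054 - 10628\right) - 19375 = -26682 - 19375 = -46057$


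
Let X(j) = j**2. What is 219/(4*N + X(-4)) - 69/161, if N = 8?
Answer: 463/112 ≈ 4.1339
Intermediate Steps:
219/(4*N + X(-4)) - 69/161 = 219/(4*8 + (-4)**2) - 69/161 = 219/(32 + 16) - 69*1/161 = 219/48 - 3/7 = 219*(1/48) - 3/7 = 73/16 - 3/7 = 463/112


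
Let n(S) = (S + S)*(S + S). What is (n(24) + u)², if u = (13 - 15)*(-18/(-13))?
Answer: 894967056/169 ≈ 5.2957e+6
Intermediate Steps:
n(S) = 4*S² (n(S) = (2*S)*(2*S) = 4*S²)
u = -36/13 (u = -(-36)*(-1)/13 = -2*18/13 = -36/13 ≈ -2.7692)
(n(24) + u)² = (4*24² - 36/13)² = (4*576 - 36/13)² = (2304 - 36/13)² = (29916/13)² = 894967056/169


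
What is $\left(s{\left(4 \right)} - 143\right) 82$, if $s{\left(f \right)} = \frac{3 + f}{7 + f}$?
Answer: $- \frac{128412}{11} \approx -11674.0$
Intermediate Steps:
$s{\left(f \right)} = \frac{3 + f}{7 + f}$
$\left(s{\left(4 \right)} - 143\right) 82 = \left(\frac{3 + 4}{7 + 4} - 143\right) 82 = \left(\frac{1}{11} \cdot 7 - 143\right) 82 = \left(\frac{7}{11} - 143\right) 82 = \left(- \frac{1566}{11}\right) 82 = - \frac{128412}{11}$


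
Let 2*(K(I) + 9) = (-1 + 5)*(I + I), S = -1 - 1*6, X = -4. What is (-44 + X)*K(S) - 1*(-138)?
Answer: 1914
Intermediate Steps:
S = -7 (S = -1 - 6 = -7)
K(I) = -9 + 4*I (K(I) = -9 + ((-1 + 5)*(I + I))/2 = -9 + (4*(2*I))/2 = -9 + (8*I)/2 = -9 + 4*I)
(-44 + X)*K(S) - 1*(-138) = (-44 - 4)*(-9 + 4*(-7)) - 1*(-138) = -48*(-9 - 28) + 138 = -48*(-37) + 138 = 1776 + 138 = 1914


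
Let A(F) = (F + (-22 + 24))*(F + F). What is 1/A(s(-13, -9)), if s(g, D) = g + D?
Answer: 1/880 ≈ 0.0011364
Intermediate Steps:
s(g, D) = D + g
A(F) = 2*F*(2 + F) (A(F) = (F + 2)*(2*F) = (2 + F)*(2*F) = 2*F*(2 + F))
1/A(s(-13, -9)) = 1/(2*(-9 - 13)*(2 + (-9 - 13))) = 1/(2*(-22)*(2 - 22)) = 1/(2*(-22)*(-20)) = 1/880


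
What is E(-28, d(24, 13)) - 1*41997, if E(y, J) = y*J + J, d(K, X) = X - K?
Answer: -41700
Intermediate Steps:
E(y, J) = J + J*y (E(y, J) = J*y + J = J + J*y)
E(-28, d(24, 13)) - 1*41997 = (13 - 1*24)*(1 - 28) - 1*41997 = (13 - 24)*(-27) - 41997 = -11*(-27) - 41997 = 297 - 41997 = -41700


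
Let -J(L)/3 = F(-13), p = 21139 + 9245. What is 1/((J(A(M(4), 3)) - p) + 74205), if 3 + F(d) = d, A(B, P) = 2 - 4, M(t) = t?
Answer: 1/43869 ≈ 2.2795e-5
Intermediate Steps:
A(B, P) = -2
p = 30384
F(d) = -3 + d
J(L) = 48 (J(L) = -3*(-3 - 13) = -3*(-16) = 48)
1/((J(A(M(4), 3)) - p) + 74205) = 1/((48 - 1*30384) + 74205) = 1/((48 - 30384) + 74205) = 1/(-30336 + 74205) = 1/43869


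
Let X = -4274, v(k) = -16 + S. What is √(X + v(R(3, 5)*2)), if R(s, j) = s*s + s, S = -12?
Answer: 3*I*√478 ≈ 65.59*I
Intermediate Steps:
R(s, j) = s + s² (R(s, j) = s² + s = s + s²)
v(k) = -28 (v(k) = -16 - 12 = -28)
√(X + v(R(3, 5)*2)) = √(-4274 - 28) = √(-4302) = 3*I*√478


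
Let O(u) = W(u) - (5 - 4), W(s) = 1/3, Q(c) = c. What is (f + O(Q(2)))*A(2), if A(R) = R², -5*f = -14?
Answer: 128/15 ≈ 8.5333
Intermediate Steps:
f = 14/5 (f = -⅕*(-14) = 14/5 ≈ 2.8000)
W(s) = ⅓
O(u) = -⅔ (O(u) = ⅓ - (5 - 4) = ⅓ - 1*1 = ⅓ - 1 = -⅔)
(f + O(Q(2)))*A(2) = (14/5 - ⅔)*2² = (32/15)*4 = 128/15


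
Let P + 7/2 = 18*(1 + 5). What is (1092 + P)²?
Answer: 5726449/4 ≈ 1.4316e+6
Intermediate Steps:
P = 209/2 (P = -7/2 + 18*(1 + 5) = -7/2 + 18*6 = -7/2 + 108 = 209/2 ≈ 104.50)
(1092 + P)² = (1092 + 209/2)² = (2393/2)² = 5726449/4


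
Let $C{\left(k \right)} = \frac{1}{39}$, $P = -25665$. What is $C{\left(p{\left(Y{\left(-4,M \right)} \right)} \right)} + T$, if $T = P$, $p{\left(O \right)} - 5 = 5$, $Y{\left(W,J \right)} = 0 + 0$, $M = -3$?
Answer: $- \frac{1000934}{39} \approx -25665.0$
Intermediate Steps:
$Y{\left(W,J \right)} = 0$
$p{\left(O \right)} = 10$ ($p{\left(O \right)} = 5 + 5 = 10$)
$C{\left(k \right)} = \frac{1}{39}$
$T = -25665$
$C{\left(p{\left(Y{\left(-4,M \right)} \right)} \right)} + T = \frac{1}{39} - 25665 = - \frac{1000934}{39}$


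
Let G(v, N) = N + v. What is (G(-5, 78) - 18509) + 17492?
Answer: -944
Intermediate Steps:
(G(-5, 78) - 18509) + 17492 = ((78 - 5) - 18509) + 17492 = (73 - 18509) + 17492 = -18436 + 17492 = -944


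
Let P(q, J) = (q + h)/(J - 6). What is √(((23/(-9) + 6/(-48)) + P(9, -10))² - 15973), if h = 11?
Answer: I*√82723943/72 ≈ 126.32*I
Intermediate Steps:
P(q, J) = (11 + q)/(-6 + J) (P(q, J) = (q + 11)/(J - 6) = (11 + q)/(-6 + J))
√(((23/(-9) + 6/(-48)) + P(9, -10))² - 15973) = √(((23/(-9) + 6/(-48)) + (11 + 9)/(-6 - 10))² - 15973) = √(((23*(-⅑) + 6*(-1/48)) + 20/(-16))² - 15973) = √(((-23/9 - ⅛) - 1/16*20)² - 15973) = √((-193/72 - 5/4)² - 15973) = √((-283/72)² - 15973) = √(80089/5184 - 15973) = √(-82723943/5184) = I*√82723943/72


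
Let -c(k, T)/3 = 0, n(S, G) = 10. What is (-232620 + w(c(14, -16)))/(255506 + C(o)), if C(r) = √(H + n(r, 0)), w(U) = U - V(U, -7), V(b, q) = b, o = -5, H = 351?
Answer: -15508/17035 ≈ -0.91036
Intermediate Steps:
c(k, T) = 0 (c(k, T) = -3*0 = 0)
w(U) = 0 (w(U) = U - U = 0)
C(r) = 19 (C(r) = √(351 + 10) = √361 = 19)
(-232620 + w(c(14, -16)))/(255506 + C(o)) = (-232620 + 0)/(255506 + 19) = -232620/255525 = -232620*1/255525 = -15508/17035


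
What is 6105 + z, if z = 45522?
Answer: 51627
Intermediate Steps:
6105 + z = 6105 + 45522 = 51627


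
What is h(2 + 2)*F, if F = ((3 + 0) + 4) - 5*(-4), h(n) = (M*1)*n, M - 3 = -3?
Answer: 0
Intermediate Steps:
M = 0 (M = 3 - 3 = 0)
h(n) = 0 (h(n) = (0*1)*n = 0*n = 0)
F = 27 (F = (3 + 4) + 20 = 7 + 20 = 27)
h(2 + 2)*F = 0*27 = 0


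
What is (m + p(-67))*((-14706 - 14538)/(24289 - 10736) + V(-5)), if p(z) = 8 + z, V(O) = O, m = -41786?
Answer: 4059341605/13553 ≈ 2.9952e+5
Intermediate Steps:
(m + p(-67))*((-14706 - 14538)/(24289 - 10736) + V(-5)) = (-41786 + (8 - 67))*((-14706 - 14538)/(24289 - 10736) - 5) = (-41786 - 59)*(-29244/13553 - 5) = -41845*(-29244*1/13553 - 5) = -41845*(-29244/13553 - 5) = -41845*(-97009/13553) = 4059341605/13553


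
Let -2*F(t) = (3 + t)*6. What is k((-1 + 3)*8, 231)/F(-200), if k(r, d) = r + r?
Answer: 32/591 ≈ 0.054146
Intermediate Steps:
F(t) = -9 - 3*t (F(t) = -(3 + t)*6/2 = -(18 + 6*t)/2 = -9 - 3*t)
k(r, d) = 2*r
k((-1 + 3)*8, 231)/F(-200) = (2*((-1 + 3)*8))/(-9 - 3*(-200)) = (2*(2*8))/(-9 + 600) = (2*16)/591 = 32*(1/591) = 32/591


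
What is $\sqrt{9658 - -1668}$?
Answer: $\sqrt{11326} \approx 106.42$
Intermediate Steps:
$\sqrt{9658 - -1668} = \sqrt{9658 + 1668} = \sqrt{11326}$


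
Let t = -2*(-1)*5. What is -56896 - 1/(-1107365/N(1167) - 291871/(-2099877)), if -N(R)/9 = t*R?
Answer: -8936424790395458/157065700349 ≈ -56896.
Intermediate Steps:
t = 10 (t = 2*5 = 10)
N(R) = -90*R
-56896 - 1/(-1107365/N(1167) - 291871/(-2099877)) = -56896 - 1/(-1107365/((-90*1167)) - 291871/(-2099877)) = -56896 - 1/(-1107365/(-105030) - 291871*(-1/2099877)) = -56896 - 1/(-1107365*(-1/105030) + 291871/2099877) = -56896 - 1/(221473/21006 + 291871/2099877) = -56896 - 1/157065700349/14703338754 = -56896 - 1*14703338754/157065700349 = -56896 - 14703338754/157065700349 = -8936424790395458/157065700349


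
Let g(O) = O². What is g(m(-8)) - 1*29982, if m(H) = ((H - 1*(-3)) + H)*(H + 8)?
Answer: -29982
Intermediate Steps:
m(H) = (3 + 2*H)*(8 + H) (m(H) = ((H + 3) + H)*(8 + H) = ((3 + H) + H)*(8 + H) = (3 + 2*H)*(8 + H))
g(m(-8)) - 1*29982 = (24 + 2*(-8)² + 19*(-8))² - 1*29982 = (24 + 2*64 - 152)² - 29982 = (24 + 128 - 152)² - 29982 = 0² - 29982 = 0 - 29982 = -29982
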